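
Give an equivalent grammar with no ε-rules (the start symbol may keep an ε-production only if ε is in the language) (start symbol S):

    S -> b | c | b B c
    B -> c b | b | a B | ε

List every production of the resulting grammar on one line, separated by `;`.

Nullable set = {B}.
ε ∉ L(G), so no ε-production is kept.
For each production, add variants omitting each subset of nullable occurrences: S → b B c gives b B c | b c. B → a B gives a B | a.

S -> b | c | b B c | b c; B -> c b | b | a B | a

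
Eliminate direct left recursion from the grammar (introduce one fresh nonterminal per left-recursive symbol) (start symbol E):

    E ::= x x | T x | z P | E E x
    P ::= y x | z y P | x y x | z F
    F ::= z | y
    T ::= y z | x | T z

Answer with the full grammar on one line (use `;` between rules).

E ::= x x E' | T x E' | z P E'; P ::= y x | z y P | x y x | z F; F ::= z | y; T ::= y z T' | x T'; E' ::= E x E' | ε; T' ::= z T' | ε

Left recursion appears on E, T.
For E: α = {E x}, β = {x x, T x, z P}. Rewrite as E → β E' and E' → α E' | ε.
For T: α = {z}, β = {y z, x}. Rewrite as T → β T' and T' → α T' | ε.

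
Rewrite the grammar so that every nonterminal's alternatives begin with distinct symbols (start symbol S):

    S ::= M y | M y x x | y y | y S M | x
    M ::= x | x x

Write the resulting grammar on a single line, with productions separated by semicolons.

S has alternatives sharing prefix 'M y': factor to S → M y S' with S' → ε | x x.
S has alternatives sharing prefix 'y': factor to S → y S'' with S'' → y | S M.
M has alternatives sharing prefix 'x': factor to M → x M' with M' → ε | x.

S ::= x | M y S' | y S''; M ::= x M'; S' ::= ε | x x; S'' ::= y | S M; M' ::= ε | x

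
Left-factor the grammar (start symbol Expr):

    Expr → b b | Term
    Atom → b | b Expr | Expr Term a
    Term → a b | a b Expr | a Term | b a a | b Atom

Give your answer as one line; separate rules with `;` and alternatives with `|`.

Expr → b b | Term; Atom → Expr Term a | b Atom1; Term → a Term1 | b Term2; Atom1 → epsilon | Expr; Term1 → Term | b Term11; Term2 → a a | Atom; Term11 → epsilon | Expr

Atom has alternatives sharing prefix 'b': factor to Atom → b Atom1 with Atom1 → ε | Expr.
Term has alternatives sharing prefix 'a': factor to Term → a Term1 with Term1 → b | b Expr | Term.
Term has alternatives sharing prefix 'b': factor to Term → b Term2 with Term2 → a a | Atom.
Term1 has alternatives sharing prefix 'b': factor to Term1 → b Term11 with Term11 → ε | Expr.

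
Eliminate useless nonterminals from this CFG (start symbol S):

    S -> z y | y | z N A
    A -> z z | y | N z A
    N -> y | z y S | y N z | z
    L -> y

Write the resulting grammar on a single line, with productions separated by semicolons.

S -> z y | y | z N A; A -> z z | y | N z A; N -> y | z y S | y N z | z

Generating nonterminals: {A, L, N, S}.
Reachable from S after that: {A, N, S}.
Removed useless symbols: {L} and every production mentioning them.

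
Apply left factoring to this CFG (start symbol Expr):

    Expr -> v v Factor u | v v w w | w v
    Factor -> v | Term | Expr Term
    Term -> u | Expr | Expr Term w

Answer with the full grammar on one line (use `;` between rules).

Expr has alternatives sharing prefix 'v v': factor to Expr → v v Expr1 with Expr1 → Factor u | w w.
Term has alternatives sharing prefix 'Expr': factor to Term → Expr Term1 with Term1 → ε | Term w.

Expr -> w v | v v Expr1; Factor -> v | Term | Expr Term; Term -> u | Expr Term1; Expr1 -> Factor u | w w; Term1 -> ε | Term w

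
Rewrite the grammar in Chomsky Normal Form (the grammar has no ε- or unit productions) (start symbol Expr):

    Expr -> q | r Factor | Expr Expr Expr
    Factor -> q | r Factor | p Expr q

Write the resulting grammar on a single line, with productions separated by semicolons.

Expr -> q | X1 Factor | Expr Y1; Factor -> q | X1 Factor | X2 Y2; X1 -> r; X2 -> p; X3 -> q; Y1 -> Expr Expr; Y2 -> Expr X3

Introduce a nonterminal for each terminal appearing in a rule of length ≥ 2: X1 → r, X2 → p, X3 → q.
Binarize each right-hand side of length ≥ 3 by chaining fresh nonterminals (Y1, Y2, …): affected rules were Expr → Expr Expr Expr; Factor → X2 Expr X3.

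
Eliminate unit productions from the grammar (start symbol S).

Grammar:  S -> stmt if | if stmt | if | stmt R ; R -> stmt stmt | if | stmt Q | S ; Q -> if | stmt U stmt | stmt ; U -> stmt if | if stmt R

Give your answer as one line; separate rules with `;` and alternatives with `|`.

Unit pairs: R ⇒* {S}.
For each unit pair (A, B), copy every non-unit production of B to A, then drop all unit productions.

S -> stmt if | if stmt | if | stmt R; R -> stmt if | if stmt | if | stmt R | stmt stmt | stmt Q; Q -> if | stmt U stmt | stmt; U -> stmt if | if stmt R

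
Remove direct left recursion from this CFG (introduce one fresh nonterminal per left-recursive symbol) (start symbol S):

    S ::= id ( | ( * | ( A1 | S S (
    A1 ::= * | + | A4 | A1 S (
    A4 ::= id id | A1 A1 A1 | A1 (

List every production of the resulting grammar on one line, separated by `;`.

S ::= id ( S' | ( * S' | ( A1 S'; A1 ::= * A1' | + A1' | A4 A1'; A4 ::= id id | A1 A1 A1 | A1 (; S' ::= S ( S' | ε; A1' ::= S ( A1' | ε

Directly left-recursive nonterminals: S, A1.
For S: α = {S (}, β = {id (, ( *, ( A1}. Rewrite as S → β S' and S' → α S' | ε.
For A1: α = {S (}, β = {*, +, A4}. Rewrite as A1 → β A1' and A1' → α A1' | ε.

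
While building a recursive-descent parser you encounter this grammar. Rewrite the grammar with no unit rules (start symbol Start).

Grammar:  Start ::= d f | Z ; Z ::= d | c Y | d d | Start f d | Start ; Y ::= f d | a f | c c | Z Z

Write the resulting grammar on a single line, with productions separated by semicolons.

Start ::= d | c Y | d d | Start f d | d f; Z ::= d | c Y | d d | Start f d | d f; Y ::= f d | a f | c c | Z Z

Unit pairs: Start ⇒* {Z}; Z ⇒* {Start}.
For every A with A ⇒* B via unit rules, add B's non-unit alternatives to A; then delete every rule of the form X → Y.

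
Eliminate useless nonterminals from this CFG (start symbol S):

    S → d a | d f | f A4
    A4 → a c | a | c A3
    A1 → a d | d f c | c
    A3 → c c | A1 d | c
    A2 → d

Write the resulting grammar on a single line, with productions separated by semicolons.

Generating nonterminals: {A1, A2, A3, A4, S}.
Reachable from S after that: {A1, A3, A4, S}.
Removed useless symbols: {A2} and every production mentioning them.

S → d a | d f | f A4; A4 → a c | a | c A3; A1 → a d | d f c | c; A3 → c c | A1 d | c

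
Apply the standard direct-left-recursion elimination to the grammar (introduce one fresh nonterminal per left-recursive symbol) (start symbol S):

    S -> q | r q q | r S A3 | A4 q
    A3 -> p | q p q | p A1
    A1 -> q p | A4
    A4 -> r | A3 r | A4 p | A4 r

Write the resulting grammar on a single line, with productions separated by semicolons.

A4 is directly left-recursive.
For A4: α = {p, r}, β = {r, A3 r}. Rewrite as A4 → β A4' and A4' → α A4' | ε.

S -> q | r q q | r S A3 | A4 q; A3 -> p | q p q | p A1; A1 -> q p | A4; A4 -> r A4' | A3 r A4'; A4' -> p A4' | r A4' | ε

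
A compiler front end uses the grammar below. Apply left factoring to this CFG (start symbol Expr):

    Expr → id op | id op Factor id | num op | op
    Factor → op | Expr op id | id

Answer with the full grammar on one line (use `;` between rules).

Expr has alternatives sharing prefix 'id op': factor to Expr → id op Expr1 with Expr1 → ε | Factor id.

Expr → num op | op | id op Expr1; Factor → op | Expr op id | id; Expr1 → ε | Factor id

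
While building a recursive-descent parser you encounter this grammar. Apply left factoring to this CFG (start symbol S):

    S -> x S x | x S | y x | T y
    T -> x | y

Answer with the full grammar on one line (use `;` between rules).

S -> y x | T y | x S S'; T -> x | y; S' -> x | ε

S has alternatives sharing prefix 'x S': factor to S → x S S' with S' → x | ε.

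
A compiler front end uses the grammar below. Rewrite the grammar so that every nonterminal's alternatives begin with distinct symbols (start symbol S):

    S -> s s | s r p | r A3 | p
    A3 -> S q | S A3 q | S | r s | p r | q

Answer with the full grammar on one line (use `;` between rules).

S has alternatives sharing prefix 's': factor to S → s S' with S' → s | r p.
A3 has alternatives sharing prefix 'S': factor to A3 → S A3' with A3' → q | A3 q | ε.

S -> r A3 | p | s S'; A3 -> r s | p r | q | S A3'; S' -> s | r p; A3' -> q | A3 q | eps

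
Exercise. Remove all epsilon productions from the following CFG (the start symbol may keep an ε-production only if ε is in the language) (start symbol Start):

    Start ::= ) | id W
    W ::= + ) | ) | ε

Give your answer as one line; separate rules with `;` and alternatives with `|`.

The nullable symbols are {W}.
ε ∉ L(G), so no ε-production is kept.
Expand every rule over subsets of its nullable positions: Start → id W gives id W | id.

Start ::= ) | id W | id; W ::= + ) | )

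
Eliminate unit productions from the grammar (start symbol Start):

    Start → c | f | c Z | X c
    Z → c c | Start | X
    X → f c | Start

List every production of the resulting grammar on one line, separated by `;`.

Unit pairs: X ⇒* {Start}; Z ⇒* {Start, X}.
For each unit pair (A, B), copy every non-unit production of B to A, then drop all unit productions.

Start → c | f | c Z | X c; Z → c c | c | f | c Z | X c | f c; X → c | f | c Z | X c | f c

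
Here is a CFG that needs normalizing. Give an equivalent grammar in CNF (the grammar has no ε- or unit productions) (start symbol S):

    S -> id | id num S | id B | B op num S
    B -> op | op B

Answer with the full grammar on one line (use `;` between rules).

S -> id | X1 Y1 | X1 B | B Y2; B -> op | X3 B; X1 -> id; X2 -> num; X3 -> op; Y1 -> X2 S; Y2 -> X3 Y3; Y3 -> X2 S

Introduce a nonterminal for each terminal appearing in a rule of length ≥ 2: X1 → id, X2 → num, X3 → op.
Binarize each right-hand side of length ≥ 3 by chaining fresh nonterminals (Y1, Y2, …): affected rules were S → X1 X2 S; S → B X3 X2 S.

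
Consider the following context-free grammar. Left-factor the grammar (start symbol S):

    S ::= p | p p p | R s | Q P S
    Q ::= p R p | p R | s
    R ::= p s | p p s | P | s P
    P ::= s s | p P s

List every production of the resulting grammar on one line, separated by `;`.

S has alternatives sharing prefix 'p': factor to S → p S' with S' → ε | p p.
Q has alternatives sharing prefix 'p R': factor to Q → p R Q' with Q' → p | ε.
R has alternatives sharing prefix 'p': factor to R → p R' with R' → s | p s.

S ::= R s | Q P S | p S'; Q ::= s | p R Q'; R ::= P | s P | p R'; P ::= s s | p P s; S' ::= epsilon | p p; Q' ::= p | epsilon; R' ::= s | p s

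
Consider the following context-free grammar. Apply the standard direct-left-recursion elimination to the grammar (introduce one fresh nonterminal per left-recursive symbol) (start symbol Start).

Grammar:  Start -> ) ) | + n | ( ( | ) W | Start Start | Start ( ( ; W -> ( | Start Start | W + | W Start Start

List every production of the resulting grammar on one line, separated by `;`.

Start -> ) ) Start1 | + n Start1 | ( ( Start1 | ) W Start1; W -> ( W1 | Start Start W1; Start1 -> Start Start1 | ( ( Start1 | ε; W1 -> + W1 | Start Start W1 | ε

Left recursion appears on Start, W.
For Start: α = {Start, ( (}, β = {) ), + n, ( (, ) W}. Rewrite as Start → β Start1 and Start1 → α Start1 | ε.
For W: α = {+, Start Start}, β = {(, Start Start}. Rewrite as W → β W1 and W1 → α W1 | ε.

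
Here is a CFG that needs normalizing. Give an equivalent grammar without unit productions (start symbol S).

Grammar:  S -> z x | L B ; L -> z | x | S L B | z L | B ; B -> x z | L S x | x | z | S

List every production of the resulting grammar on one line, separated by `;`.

Unit pairs: B ⇒* {S}; L ⇒* {B, S}.
Replace each nonterminal's rules with the union of the non-unit rules of every nonterminal it unit-derives.

S -> z x | L B; L -> z | x | S L B | z L | x z | L S x | z x | L B; B -> x z | L S x | x | z | z x | L B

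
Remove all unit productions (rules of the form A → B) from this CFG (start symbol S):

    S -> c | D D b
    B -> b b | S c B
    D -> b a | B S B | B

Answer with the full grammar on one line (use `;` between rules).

S -> c | D D b; B -> b b | S c B; D -> b b | S c B | b a | B S B

Unit pairs: D ⇒* {B}.
Replace each nonterminal's rules with the union of the non-unit rules of every nonterminal it unit-derives.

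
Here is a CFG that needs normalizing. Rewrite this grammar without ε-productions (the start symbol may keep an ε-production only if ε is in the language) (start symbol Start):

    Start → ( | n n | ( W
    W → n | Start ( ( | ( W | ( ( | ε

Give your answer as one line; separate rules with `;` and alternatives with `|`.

The nullable symbols are {W}.
ε ∉ L(G), so no ε-production is kept.
For each production, add variants omitting each subset of nullable occurrences: W → ( W gives ( W | (.

Start → ( | n n | ( W; W → n | Start ( ( | ( W | ( | ( (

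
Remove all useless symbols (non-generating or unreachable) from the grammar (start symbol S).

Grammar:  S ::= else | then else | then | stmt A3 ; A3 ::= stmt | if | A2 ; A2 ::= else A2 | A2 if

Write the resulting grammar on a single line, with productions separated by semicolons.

S ::= else | then else | then | stmt A3; A3 ::= stmt | if

Generating nonterminals: {A3, S}.
Reachable from S after that: {A3, S}.
Removed useless symbols: {A2} and every production mentioning them.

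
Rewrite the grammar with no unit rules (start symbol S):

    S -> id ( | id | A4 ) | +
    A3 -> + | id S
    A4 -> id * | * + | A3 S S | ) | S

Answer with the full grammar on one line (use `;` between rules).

Unit pairs: A4 ⇒* {S}.
For each unit pair (A, B), copy every non-unit production of B to A, then drop all unit productions.

S -> id ( | id | A4 ) | +; A3 -> + | id S; A4 -> id * | * + | A3 S S | ) | id ( | id | A4 ) | +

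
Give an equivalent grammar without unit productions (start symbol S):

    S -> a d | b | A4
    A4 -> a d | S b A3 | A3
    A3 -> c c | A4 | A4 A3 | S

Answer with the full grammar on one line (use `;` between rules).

S -> a d | S b A3 | b | c c | A4 A3; A4 -> a d | S b A3 | b | c c | A4 A3; A3 -> a d | S b A3 | b | c c | A4 A3

Unit pairs: A3 ⇒* {A4, S}; A4 ⇒* {A3, S}; S ⇒* {A3, A4}.
Replace each nonterminal's rules with the union of the non-unit rules of every nonterminal it unit-derives.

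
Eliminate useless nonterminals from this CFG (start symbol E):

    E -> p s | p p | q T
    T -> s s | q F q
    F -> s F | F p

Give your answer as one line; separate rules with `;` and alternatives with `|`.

Generating nonterminals: {E, T}.
Reachable from E after that: {E, T}.
Removed useless symbols: {F} and every production mentioning them.

E -> p s | p p | q T; T -> s s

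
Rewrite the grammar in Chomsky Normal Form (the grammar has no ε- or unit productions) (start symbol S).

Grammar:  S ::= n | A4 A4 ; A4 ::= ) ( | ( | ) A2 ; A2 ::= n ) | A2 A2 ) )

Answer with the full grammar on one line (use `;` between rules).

Introduce a nonterminal for each terminal appearing in a rule of length ≥ 2: X1 → ), X2 → (, X3 → n.
Binarize each right-hand side of length ≥ 3 by chaining fresh nonterminals (Y1, Y2, …): affected rules were A2 → A2 A2 X1 X1.

S ::= n | A4 A4; A4 ::= X1 X2 | ( | X1 A2; A2 ::= X3 X1 | A2 Y1; X1 ::= ); X2 ::= (; X3 ::= n; Y1 ::= A2 Y2; Y2 ::= X1 X1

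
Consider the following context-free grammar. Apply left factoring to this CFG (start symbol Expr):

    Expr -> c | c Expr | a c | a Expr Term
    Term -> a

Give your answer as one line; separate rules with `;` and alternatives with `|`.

Expr -> c Expr1 | a Expr2; Term -> a; Expr1 -> ε | Expr; Expr2 -> c | Expr Term

Expr has alternatives sharing prefix 'c': factor to Expr → c Expr1 with Expr1 → ε | Expr.
Expr has alternatives sharing prefix 'a': factor to Expr → a Expr2 with Expr2 → c | Expr Term.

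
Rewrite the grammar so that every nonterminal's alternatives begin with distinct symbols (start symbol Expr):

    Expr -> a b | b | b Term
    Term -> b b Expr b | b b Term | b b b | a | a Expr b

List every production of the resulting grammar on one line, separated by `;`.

Expr -> a b | b Expr1; Term -> b b Term1 | a Term2; Expr1 -> ε | Term; Term1 -> Expr b | Term | b; Term2 -> ε | Expr b

Expr has alternatives sharing prefix 'b': factor to Expr → b Expr1 with Expr1 → ε | Term.
Term has alternatives sharing prefix 'b b': factor to Term → b b Term1 with Term1 → Expr b | Term | b.
Term has alternatives sharing prefix 'a': factor to Term → a Term2 with Term2 → ε | Expr b.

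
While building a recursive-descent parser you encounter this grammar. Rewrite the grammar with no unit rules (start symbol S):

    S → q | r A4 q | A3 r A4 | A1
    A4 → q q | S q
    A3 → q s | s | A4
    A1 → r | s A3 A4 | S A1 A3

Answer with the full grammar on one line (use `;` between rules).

S → r | s A3 A4 | S A1 A3 | q | r A4 q | A3 r A4; A4 → q q | S q; A3 → q q | S q | q s | s; A1 → r | s A3 A4 | S A1 A3

Unit pairs: A3 ⇒* {A4}; S ⇒* {A1}.
For each unit pair (A, B), copy every non-unit production of B to A, then drop all unit productions.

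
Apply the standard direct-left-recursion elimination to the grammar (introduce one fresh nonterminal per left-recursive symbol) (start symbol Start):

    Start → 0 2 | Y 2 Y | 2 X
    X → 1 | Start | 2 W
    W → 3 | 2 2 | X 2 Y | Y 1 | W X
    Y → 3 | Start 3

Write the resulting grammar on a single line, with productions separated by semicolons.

Start → 0 2 | Y 2 Y | 2 X; X → 1 | Start | 2 W; W → 3 W1 | 2 2 W1 | X 2 Y W1 | Y 1 W1; Y → 3 | Start 3; W1 → X W1 | ε

Directly left-recursive nonterminal: W.
For W: α = {X}, β = {3, 2 2, X 2 Y, Y 1}. Rewrite as W → β W1 and W1 → α W1 | ε.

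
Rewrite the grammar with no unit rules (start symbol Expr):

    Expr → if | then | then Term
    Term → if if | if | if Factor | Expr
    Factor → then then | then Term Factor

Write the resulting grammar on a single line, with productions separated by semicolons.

Expr → if | then | then Term; Term → if if | if | if Factor | then | then Term; Factor → then then | then Term Factor

Unit pairs: Term ⇒* {Expr}.
For every A with A ⇒* B via unit rules, add B's non-unit alternatives to A; then delete every rule of the form X → Y.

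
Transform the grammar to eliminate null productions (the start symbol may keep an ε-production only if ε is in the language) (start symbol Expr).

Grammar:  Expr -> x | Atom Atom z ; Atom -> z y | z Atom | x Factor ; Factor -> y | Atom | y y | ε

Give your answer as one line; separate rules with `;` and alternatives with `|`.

Nullable set = {Factor}.
ε ∉ L(G), so no ε-production is kept.
Add the nullable-subset variants: Atom → x Factor gives x Factor | x.

Expr -> x | Atom Atom z; Atom -> z y | z Atom | x Factor | x; Factor -> y | Atom | y y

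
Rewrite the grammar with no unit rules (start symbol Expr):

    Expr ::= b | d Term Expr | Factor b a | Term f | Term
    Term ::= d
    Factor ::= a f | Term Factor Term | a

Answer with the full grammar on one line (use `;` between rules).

Unit pairs: Expr ⇒* {Term}.
For every A with A ⇒* B via unit rules, add B's non-unit alternatives to A; then delete every rule of the form X → Y.

Expr ::= d | b | d Term Expr | Factor b a | Term f; Term ::= d; Factor ::= a f | Term Factor Term | a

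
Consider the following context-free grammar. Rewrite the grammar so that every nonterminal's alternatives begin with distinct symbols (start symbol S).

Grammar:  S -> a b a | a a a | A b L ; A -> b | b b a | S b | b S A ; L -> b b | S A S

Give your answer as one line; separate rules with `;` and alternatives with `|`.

S -> A b L | a S'; A -> S b | b A'; L -> b b | S A S; S' -> b a | a a; A' -> ε | b a | S A

S has alternatives sharing prefix 'a': factor to S → a S' with S' → b a | a a.
A has alternatives sharing prefix 'b': factor to A → b A' with A' → ε | b a | S A.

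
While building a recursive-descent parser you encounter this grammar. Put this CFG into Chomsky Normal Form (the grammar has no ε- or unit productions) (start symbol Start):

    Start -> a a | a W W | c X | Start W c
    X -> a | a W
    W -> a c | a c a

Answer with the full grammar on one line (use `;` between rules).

Start -> X1 X1 | X1 Y1 | X2 X | Start Y2; X -> a | X1 W; W -> X1 X2 | X1 Y3; X1 -> a; X2 -> c; Y1 -> W W; Y2 -> W X2; Y3 -> X2 X1

Introduce a nonterminal for each terminal appearing in a rule of length ≥ 2: X1 → a, X2 → c.
Binarize each right-hand side of length ≥ 3 by chaining fresh nonterminals (Y1, Y2, …): affected rules were Start → X1 W W; Start → Start W X2; W → X1 X2 X1.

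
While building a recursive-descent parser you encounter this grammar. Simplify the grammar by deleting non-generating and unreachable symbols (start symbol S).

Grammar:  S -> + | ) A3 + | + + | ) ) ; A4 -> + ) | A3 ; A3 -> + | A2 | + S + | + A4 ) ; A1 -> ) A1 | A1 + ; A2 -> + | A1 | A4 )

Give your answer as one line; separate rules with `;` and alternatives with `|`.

Generating nonterminals: {A2, A3, A4, S}.
Reachable from S after that: {A2, A3, A4, S}.
Removed useless symbols: {A1} and every production mentioning them.

S -> + | ) A3 + | + + | ) ); A4 -> + ) | A3; A3 -> + | A2 | + S + | + A4 ); A2 -> + | A4 )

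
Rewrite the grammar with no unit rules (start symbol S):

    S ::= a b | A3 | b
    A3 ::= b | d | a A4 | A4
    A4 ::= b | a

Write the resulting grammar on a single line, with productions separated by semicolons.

Unit pairs: A3 ⇒* {A4}; S ⇒* {A3, A4}.
For every A with A ⇒* B via unit rules, add B's non-unit alternatives to A; then delete every rule of the form X → Y.

S ::= b | a | a b | d | a A4; A3 ::= b | a | d | a A4; A4 ::= b | a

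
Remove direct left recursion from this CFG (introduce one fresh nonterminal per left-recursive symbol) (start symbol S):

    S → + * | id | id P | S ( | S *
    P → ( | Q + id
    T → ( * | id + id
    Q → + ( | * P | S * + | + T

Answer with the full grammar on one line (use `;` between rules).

S → + * S' | id S' | id P S'; P → ( | Q + id; T → ( * | id + id; Q → + ( | * P | S * + | + T; S' → ( S' | * S' | epsilon

Left recursion appears on S.
For S: α = {(, *}, β = {+ *, id, id P}. Rewrite as S → β S' and S' → α S' | ε.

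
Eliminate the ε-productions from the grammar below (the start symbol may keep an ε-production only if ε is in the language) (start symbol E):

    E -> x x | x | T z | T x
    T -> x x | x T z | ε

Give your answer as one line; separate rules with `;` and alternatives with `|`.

E -> x x | x | T z | z | T x; T -> x x | x T z | x z

Nullable set = {T}.
ε ∉ L(G), so no ε-production is kept.
Expand every rule over subsets of its nullable positions: E → T z gives T z | z. T → x T z gives x T z | x z.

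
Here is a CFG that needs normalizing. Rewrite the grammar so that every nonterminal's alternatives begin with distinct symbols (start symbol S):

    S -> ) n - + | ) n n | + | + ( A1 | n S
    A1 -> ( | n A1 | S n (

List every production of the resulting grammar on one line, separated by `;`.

S has alternatives sharing prefix ') n': factor to S → ) n S' with S' → - + | n.
S has alternatives sharing prefix '+': factor to S → + S'' with S'' → ε | ( A1.

S -> n S | ) n S' | + S''; A1 -> ( | n A1 | S n (; S' -> - + | n; S'' -> ε | ( A1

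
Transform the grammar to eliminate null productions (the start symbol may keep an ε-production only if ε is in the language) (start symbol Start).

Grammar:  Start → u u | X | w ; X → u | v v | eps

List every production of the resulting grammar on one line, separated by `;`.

The nullable symbols are {Start, X}.
ε ∈ L(G) since Start is nullable, so keep Start → ε.

Start → u u | X | w | ε; X → u | v v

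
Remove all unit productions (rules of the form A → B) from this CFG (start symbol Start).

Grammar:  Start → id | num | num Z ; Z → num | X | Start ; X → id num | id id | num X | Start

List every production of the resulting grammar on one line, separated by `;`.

Start → id | num | num Z; Z → num | id | num Z | id num | id id | num X; X → id | num | num Z | id num | id id | num X

Unit pairs: X ⇒* {Start}; Z ⇒* {Start, X}.
For every A with A ⇒* B via unit rules, add B's non-unit alternatives to A; then delete every rule of the form X → Y.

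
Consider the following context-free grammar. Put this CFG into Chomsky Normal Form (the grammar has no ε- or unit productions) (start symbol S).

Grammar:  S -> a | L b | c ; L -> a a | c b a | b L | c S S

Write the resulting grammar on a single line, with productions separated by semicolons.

Introduce a nonterminal for each terminal appearing in a rule of length ≥ 2: X1 → b, X2 → a, X3 → c.
Binarize each right-hand side of length ≥ 3 by chaining fresh nonterminals (Y1, Y2, …): affected rules were L → X3 X1 X2; L → X3 S S.

S -> a | L X1 | c; L -> X2 X2 | X3 Y1 | X1 L | X3 Y2; X1 -> b; X2 -> a; X3 -> c; Y1 -> X1 X2; Y2 -> S S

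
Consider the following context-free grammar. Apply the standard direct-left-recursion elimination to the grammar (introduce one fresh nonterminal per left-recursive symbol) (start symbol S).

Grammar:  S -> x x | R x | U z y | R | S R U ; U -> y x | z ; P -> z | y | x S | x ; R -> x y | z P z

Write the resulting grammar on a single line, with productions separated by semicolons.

S -> x x S' | R x S' | U z y S' | R S'; U -> y x | z; P -> z | y | x S | x; R -> x y | z P z; S' -> R U S' | ε

Directly left-recursive nonterminal: S.
For S: α = {R U}, β = {x x, R x, U z y, R}. Rewrite as S → β S' and S' → α S' | ε.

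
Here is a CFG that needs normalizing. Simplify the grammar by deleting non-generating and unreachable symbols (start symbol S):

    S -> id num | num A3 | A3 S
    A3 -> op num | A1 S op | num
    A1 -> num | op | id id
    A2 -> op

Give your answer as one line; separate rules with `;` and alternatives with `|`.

Generating nonterminals: {A1, A2, A3, S}.
Reachable from S after that: {A1, A3, S}.
Removed useless symbols: {A2} and every production mentioning them.

S -> id num | num A3 | A3 S; A3 -> op num | A1 S op | num; A1 -> num | op | id id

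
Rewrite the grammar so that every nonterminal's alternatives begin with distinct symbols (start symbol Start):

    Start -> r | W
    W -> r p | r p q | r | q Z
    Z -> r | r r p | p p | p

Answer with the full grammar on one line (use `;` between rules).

W has alternatives sharing prefix 'r': factor to W → r W1 with W1 → p | p q | ε.
Z has alternatives sharing prefix 'r': factor to Z → r Z1 with Z1 → ε | r p.
Z has alternatives sharing prefix 'p': factor to Z → p Z2 with Z2 → p | ε.
W1 has alternatives sharing prefix 'p': factor to W1 → p W11 with W11 → ε | q.

Start -> r | W; W -> q Z | r W1; Z -> r Z1 | p Z2; W1 -> ε | p W11; Z1 -> ε | r p; Z2 -> p | ε; W11 -> ε | q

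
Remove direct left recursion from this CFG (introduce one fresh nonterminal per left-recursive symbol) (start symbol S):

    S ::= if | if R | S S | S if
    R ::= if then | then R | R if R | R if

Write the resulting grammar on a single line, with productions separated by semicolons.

Left recursion appears on S, R.
For S: α = {S, if}, β = {if, if R}. Rewrite as S → β S' and S' → α S' | ε.
For R: α = {if R, if}, β = {if then, then R}. Rewrite as R → β R' and R' → α R' | ε.

S ::= if S' | if R S'; R ::= if then R' | then R R'; S' ::= S S' | if S' | ε; R' ::= if R R' | if R' | ε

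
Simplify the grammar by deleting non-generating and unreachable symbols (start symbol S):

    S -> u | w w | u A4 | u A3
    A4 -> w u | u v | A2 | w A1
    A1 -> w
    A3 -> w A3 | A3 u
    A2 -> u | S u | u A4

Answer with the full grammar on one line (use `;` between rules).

S -> u | w w | u A4; A4 -> w u | u v | A2 | w A1; A1 -> w; A2 -> u | S u | u A4

Generating nonterminals: {A1, A2, A4, S}.
Reachable from S after that: {A1, A2, A4, S}.
Removed useless symbols: {A3} and every production mentioning them.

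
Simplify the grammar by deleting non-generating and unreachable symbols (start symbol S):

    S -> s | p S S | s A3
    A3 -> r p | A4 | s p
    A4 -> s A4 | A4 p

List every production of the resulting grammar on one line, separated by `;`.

S -> s | p S S | s A3; A3 -> r p | s p

Generating nonterminals: {A3, S}.
Reachable from S after that: {A3, S}.
Removed useless symbols: {A4} and every production mentioning them.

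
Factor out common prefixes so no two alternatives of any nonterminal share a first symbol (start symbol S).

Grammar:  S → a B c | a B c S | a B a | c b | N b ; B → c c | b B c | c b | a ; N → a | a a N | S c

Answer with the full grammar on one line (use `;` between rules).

S → c b | N b | a B S'; B → b B c | a | c B'; N → S c | a N'; S' → a | c S''; B' → c | b; N' → ε | a N; S'' → ε | S

S has alternatives sharing prefix 'a B': factor to S → a B S' with S' → c | c S | a.
B has alternatives sharing prefix 'c': factor to B → c B' with B' → c | b.
N has alternatives sharing prefix 'a': factor to N → a N' with N' → ε | a N.
S' has alternatives sharing prefix 'c': factor to S' → c S'' with S'' → ε | S.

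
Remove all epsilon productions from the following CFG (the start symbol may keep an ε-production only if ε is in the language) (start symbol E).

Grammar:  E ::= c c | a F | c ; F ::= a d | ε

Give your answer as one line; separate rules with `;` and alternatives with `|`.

E ::= c c | a F | a | c; F ::= a d

The nullable symbols are {F}.
ε ∉ L(G), so no ε-production is kept.
For each production, add variants omitting each subset of nullable occurrences: E → a F gives a F | a.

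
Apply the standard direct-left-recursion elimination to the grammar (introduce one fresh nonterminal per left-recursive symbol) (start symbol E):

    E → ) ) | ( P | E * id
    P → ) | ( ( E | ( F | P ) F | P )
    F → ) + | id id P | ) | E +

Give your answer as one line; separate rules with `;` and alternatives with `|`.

E → ) ) E' | ( P E'; P → ) P' | ( ( E P' | ( F P'; F → ) + | id id P | ) | E +; E' → * id E' | eps; P' → ) F P' | ) P' | eps

E, P are directly left-recursive.
For E: α = {* id}, β = {) ), ( P}. Rewrite as E → β E' and E' → α E' | ε.
For P: α = {) F, )}, β = {), ( ( E, ( F}. Rewrite as P → β P' and P' → α P' | ε.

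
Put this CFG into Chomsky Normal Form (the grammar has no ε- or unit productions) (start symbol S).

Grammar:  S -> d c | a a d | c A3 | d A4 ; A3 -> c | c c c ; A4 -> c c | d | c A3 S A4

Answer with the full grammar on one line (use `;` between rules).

S -> X1 X2 | X3 Y1 | X2 A3 | X1 A4; A3 -> c | X2 Y2; A4 -> X2 X2 | d | X2 Y3; X1 -> d; X2 -> c; X3 -> a; Y1 -> X3 X1; Y2 -> X2 X2; Y3 -> A3 Y4; Y4 -> S A4

Introduce a nonterminal for each terminal appearing in a rule of length ≥ 2: X1 → d, X2 → c, X3 → a.
Binarize each right-hand side of length ≥ 3 by chaining fresh nonterminals (Y1, Y2, …): affected rules were S → X3 X3 X1; A3 → X2 X2 X2; A4 → X2 A3 S A4.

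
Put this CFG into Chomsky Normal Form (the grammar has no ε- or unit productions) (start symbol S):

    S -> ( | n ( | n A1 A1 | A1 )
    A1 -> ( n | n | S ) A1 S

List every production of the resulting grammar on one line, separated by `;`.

Introduce a nonterminal for each terminal appearing in a rule of length ≥ 2: X1 → n, X2 → (, X3 → ).
Binarize each right-hand side of length ≥ 3 by chaining fresh nonterminals (Y1, Y2, …): affected rules were S → X1 A1 A1; A1 → S X3 A1 S.

S -> ( | X1 X2 | X1 Y1 | A1 X3; A1 -> X2 X1 | n | S Y2; X1 -> n; X2 -> (; X3 -> ); Y1 -> A1 A1; Y2 -> X3 Y3; Y3 -> A1 S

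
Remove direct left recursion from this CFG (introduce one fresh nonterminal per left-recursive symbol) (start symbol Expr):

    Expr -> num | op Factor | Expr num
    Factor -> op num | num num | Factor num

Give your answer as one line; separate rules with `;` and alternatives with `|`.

Expr -> num Expr1 | op Factor Expr1; Factor -> op num Factor1 | num num Factor1; Expr1 -> num Expr1 | ε; Factor1 -> num Factor1 | ε

Left recursion appears on Expr, Factor.
For Expr: α = {num}, β = {num, op Factor}. Rewrite as Expr → β Expr1 and Expr1 → α Expr1 | ε.
For Factor: α = {num}, β = {op num, num num}. Rewrite as Factor → β Factor1 and Factor1 → α Factor1 | ε.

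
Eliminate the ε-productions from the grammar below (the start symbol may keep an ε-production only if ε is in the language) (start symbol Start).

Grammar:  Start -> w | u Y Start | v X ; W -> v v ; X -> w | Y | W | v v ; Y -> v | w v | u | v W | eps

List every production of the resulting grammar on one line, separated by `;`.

The nullable symbols are {X, Y}.
ε ∉ L(G), so no ε-production is kept.
Expand every rule over subsets of its nullable positions: Start → u Y Start gives u Y Start | u Start. Start → v X gives v X | v.

Start -> w | u Y Start | u Start | v X | v; W -> v v; X -> w | Y | W | v v; Y -> v | w v | u | v W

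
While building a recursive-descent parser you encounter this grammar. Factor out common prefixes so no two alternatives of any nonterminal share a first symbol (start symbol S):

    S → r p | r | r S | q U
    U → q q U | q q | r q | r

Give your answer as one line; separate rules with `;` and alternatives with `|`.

S has alternatives sharing prefix 'r': factor to S → r S' with S' → p | ε | S.
U has alternatives sharing prefix 'q q': factor to U → q q U' with U' → U | ε.
U has alternatives sharing prefix 'r': factor to U → r U'' with U'' → q | ε.

S → q U | r S'; U → q q U' | r U''; S' → p | epsilon | S; U' → U | epsilon; U'' → q | epsilon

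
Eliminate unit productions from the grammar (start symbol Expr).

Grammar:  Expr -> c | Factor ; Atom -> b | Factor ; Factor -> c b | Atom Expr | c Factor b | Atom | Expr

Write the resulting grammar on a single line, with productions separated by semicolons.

Expr -> b | c b | Atom Expr | c Factor b | c; Atom -> b | c b | Atom Expr | c Factor b | c; Factor -> b | c b | Atom Expr | c Factor b | c

Unit pairs: Atom ⇒* {Expr, Factor}; Expr ⇒* {Atom, Factor}; Factor ⇒* {Atom, Expr}.
For each unit pair (A, B), copy every non-unit production of B to A, then drop all unit productions.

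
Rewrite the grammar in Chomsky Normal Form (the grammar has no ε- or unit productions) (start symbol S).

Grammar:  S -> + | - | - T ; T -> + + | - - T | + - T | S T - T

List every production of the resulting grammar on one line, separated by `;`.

Introduce a nonterminal for each terminal appearing in a rule of length ≥ 2: X1 → -, X2 → +.
Binarize each right-hand side of length ≥ 3 by chaining fresh nonterminals (Y1, Y2, …): affected rules were T → X1 X1 T; T → X2 X1 T; T → S T X1 T.

S -> + | - | X1 T; T -> X2 X2 | X1 Y1 | X2 Y2 | S Y3; X1 -> -; X2 -> +; Y1 -> X1 T; Y2 -> X1 T; Y3 -> T Y4; Y4 -> X1 T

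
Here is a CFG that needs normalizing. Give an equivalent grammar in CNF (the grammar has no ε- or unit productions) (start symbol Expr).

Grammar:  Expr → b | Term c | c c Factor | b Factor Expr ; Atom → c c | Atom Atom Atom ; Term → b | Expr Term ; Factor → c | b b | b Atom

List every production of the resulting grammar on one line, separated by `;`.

Introduce a nonterminal for each terminal appearing in a rule of length ≥ 2: X1 → c, X2 → b.
Binarize each right-hand side of length ≥ 3 by chaining fresh nonterminals (Y1, Y2, …): affected rules were Expr → X1 X1 Factor; Expr → X2 Factor Expr; Atom → Atom Atom Atom.

Expr → b | Term X1 | X1 Y1 | X2 Y2; Atom → X1 X1 | Atom Y3; Term → b | Expr Term; Factor → c | X2 X2 | X2 Atom; X1 → c; X2 → b; Y1 → X1 Factor; Y2 → Factor Expr; Y3 → Atom Atom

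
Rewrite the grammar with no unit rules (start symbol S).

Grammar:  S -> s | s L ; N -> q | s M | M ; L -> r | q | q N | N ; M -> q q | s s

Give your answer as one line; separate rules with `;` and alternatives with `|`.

Unit pairs: L ⇒* {M, N}; N ⇒* {M}.
For every A with A ⇒* B via unit rules, add B's non-unit alternatives to A; then delete every rule of the form X → Y.

S -> s | s L; N -> q | s M | q q | s s; L -> r | q | q N | s M | q q | s s; M -> q q | s s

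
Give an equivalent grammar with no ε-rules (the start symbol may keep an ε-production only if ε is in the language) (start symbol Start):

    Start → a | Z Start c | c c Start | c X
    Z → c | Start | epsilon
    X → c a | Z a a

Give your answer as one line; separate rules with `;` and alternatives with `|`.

Start → a | Z Start c | Start c | c c Start | c X; Z → c | Start; X → c a | Z a a | a a

Nullable nonterminals: {Z}.
ε ∉ L(G), so no ε-production is kept.
For each production, add variants omitting each subset of nullable occurrences: Start → Z Start c gives Z Start c | Start c. X → Z a a gives Z a a | a a.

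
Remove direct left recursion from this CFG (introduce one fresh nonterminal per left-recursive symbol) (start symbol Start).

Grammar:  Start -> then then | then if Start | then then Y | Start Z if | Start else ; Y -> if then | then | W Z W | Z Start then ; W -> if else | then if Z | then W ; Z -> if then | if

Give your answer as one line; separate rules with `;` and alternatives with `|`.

Start is directly left-recursive.
For Start: α = {Z if, else}, β = {then then, then if Start, then then Y}. Rewrite as Start → β Start1 and Start1 → α Start1 | ε.

Start -> then then Start1 | then if Start Start1 | then then Y Start1; Y -> if then | then | W Z W | Z Start then; W -> if else | then if Z | then W; Z -> if then | if; Start1 -> Z if Start1 | else Start1 | ε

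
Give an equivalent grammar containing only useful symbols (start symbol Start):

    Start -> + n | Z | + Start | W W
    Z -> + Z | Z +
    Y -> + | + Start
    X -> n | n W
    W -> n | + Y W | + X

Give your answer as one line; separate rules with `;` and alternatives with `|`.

Generating nonterminals: {Start, W, X, Y}.
Reachable from Start after that: {Start, W, X, Y}.
Removed useless symbols: {Z} and every production mentioning them.

Start -> + n | + Start | W W; Y -> + | + Start; X -> n | n W; W -> n | + Y W | + X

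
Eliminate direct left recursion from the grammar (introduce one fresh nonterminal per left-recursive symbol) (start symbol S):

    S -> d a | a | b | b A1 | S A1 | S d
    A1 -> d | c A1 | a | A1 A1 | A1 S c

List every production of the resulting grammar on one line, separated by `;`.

S -> d a S' | a S' | b S' | b A1 S'; A1 -> d A1' | c A1 A1' | a A1'; S' -> A1 S' | d S' | ε; A1' -> A1 A1' | S c A1' | ε

Directly left-recursive nonterminals: S, A1.
For S: α = {A1, d}, β = {d a, a, b, b A1}. Rewrite as S → β S' and S' → α S' | ε.
For A1: α = {A1, S c}, β = {d, c A1, a}. Rewrite as A1 → β A1' and A1' → α A1' | ε.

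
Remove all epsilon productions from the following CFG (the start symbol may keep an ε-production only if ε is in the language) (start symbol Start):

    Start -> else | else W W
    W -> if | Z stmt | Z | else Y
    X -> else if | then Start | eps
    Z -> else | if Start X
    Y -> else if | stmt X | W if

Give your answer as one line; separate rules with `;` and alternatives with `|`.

Start -> else | else W W; W -> if | Z stmt | Z | else Y; X -> else if | then Start; Z -> else | if Start X | if Start; Y -> else if | stmt X | stmt | W if

Nullable set = {X}.
ε ∉ L(G), so no ε-production is kept.
Add the nullable-subset variants: Z → if Start X gives if Start X | if Start. Y → stmt X gives stmt X | stmt.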